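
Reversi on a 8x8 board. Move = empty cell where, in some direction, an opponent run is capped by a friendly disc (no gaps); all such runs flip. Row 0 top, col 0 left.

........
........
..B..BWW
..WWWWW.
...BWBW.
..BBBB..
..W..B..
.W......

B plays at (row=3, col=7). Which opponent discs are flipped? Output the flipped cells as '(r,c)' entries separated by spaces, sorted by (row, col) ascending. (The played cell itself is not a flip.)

Dir NW: opp run (2,6), next='.' -> no flip
Dir N: opp run (2,7), next='.' -> no flip
Dir NE: edge -> no flip
Dir W: opp run (3,6) (3,5) (3,4) (3,3) (3,2), next='.' -> no flip
Dir E: edge -> no flip
Dir SW: opp run (4,6) capped by B -> flip
Dir S: first cell '.' (not opp) -> no flip
Dir SE: edge -> no flip

Answer: (4,6)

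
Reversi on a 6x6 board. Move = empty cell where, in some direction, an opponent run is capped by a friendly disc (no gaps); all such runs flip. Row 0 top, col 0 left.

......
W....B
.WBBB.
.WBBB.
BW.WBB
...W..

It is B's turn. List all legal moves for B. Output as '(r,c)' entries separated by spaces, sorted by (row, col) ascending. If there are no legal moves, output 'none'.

(0,0): no bracket -> illegal
(0,1): no bracket -> illegal
(1,1): no bracket -> illegal
(1,2): no bracket -> illegal
(2,0): flips 1 -> legal
(3,0): flips 1 -> legal
(4,2): flips 2 -> legal
(5,0): flips 1 -> legal
(5,1): no bracket -> illegal
(5,2): flips 1 -> legal
(5,4): flips 1 -> legal

Answer: (2,0) (3,0) (4,2) (5,0) (5,2) (5,4)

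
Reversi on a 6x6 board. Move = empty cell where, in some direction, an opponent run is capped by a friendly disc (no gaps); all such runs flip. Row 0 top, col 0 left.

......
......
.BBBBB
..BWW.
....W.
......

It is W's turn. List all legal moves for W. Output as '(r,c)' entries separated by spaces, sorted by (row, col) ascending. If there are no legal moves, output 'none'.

Answer: (1,1) (1,2) (1,3) (1,4) (1,5) (3,1)

Derivation:
(1,0): no bracket -> illegal
(1,1): flips 1 -> legal
(1,2): flips 1 -> legal
(1,3): flips 1 -> legal
(1,4): flips 1 -> legal
(1,5): flips 1 -> legal
(2,0): no bracket -> illegal
(3,0): no bracket -> illegal
(3,1): flips 1 -> legal
(3,5): no bracket -> illegal
(4,1): no bracket -> illegal
(4,2): no bracket -> illegal
(4,3): no bracket -> illegal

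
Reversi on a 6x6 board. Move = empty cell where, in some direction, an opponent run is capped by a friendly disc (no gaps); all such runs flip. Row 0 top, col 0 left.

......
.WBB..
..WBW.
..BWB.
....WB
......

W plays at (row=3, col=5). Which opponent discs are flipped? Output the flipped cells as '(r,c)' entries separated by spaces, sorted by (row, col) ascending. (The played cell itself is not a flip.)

Answer: (3,4)

Derivation:
Dir NW: first cell 'W' (not opp) -> no flip
Dir N: first cell '.' (not opp) -> no flip
Dir NE: edge -> no flip
Dir W: opp run (3,4) capped by W -> flip
Dir E: edge -> no flip
Dir SW: first cell 'W' (not opp) -> no flip
Dir S: opp run (4,5), next='.' -> no flip
Dir SE: edge -> no flip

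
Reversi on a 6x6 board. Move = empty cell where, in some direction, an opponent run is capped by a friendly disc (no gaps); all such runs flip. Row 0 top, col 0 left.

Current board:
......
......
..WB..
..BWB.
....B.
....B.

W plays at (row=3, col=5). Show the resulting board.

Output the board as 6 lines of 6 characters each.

Answer: ......
......
..WB..
..BWWW
....B.
....B.

Derivation:
Place W at (3,5); scan 8 dirs for brackets.
Dir NW: first cell '.' (not opp) -> no flip
Dir N: first cell '.' (not opp) -> no flip
Dir NE: edge -> no flip
Dir W: opp run (3,4) capped by W -> flip
Dir E: edge -> no flip
Dir SW: opp run (4,4), next='.' -> no flip
Dir S: first cell '.' (not opp) -> no flip
Dir SE: edge -> no flip
All flips: (3,4)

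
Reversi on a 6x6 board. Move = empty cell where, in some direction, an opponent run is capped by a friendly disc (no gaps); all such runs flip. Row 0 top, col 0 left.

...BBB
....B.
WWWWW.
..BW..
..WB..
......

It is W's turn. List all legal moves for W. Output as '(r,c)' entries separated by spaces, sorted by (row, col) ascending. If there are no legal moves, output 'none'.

Answer: (3,1) (4,1) (4,4) (5,3) (5,4)

Derivation:
(0,2): no bracket -> illegal
(1,2): no bracket -> illegal
(1,3): no bracket -> illegal
(1,5): no bracket -> illegal
(2,5): no bracket -> illegal
(3,1): flips 1 -> legal
(3,4): no bracket -> illegal
(4,1): flips 1 -> legal
(4,4): flips 1 -> legal
(5,2): no bracket -> illegal
(5,3): flips 1 -> legal
(5,4): flips 2 -> legal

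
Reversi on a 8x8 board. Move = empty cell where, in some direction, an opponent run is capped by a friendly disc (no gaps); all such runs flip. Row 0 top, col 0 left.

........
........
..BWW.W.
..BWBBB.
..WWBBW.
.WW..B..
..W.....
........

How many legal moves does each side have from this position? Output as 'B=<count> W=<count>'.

Answer: B=14 W=12

Derivation:
-- B to move --
(1,2): flips 1 -> legal
(1,3): flips 1 -> legal
(1,4): flips 2 -> legal
(1,5): no bracket -> illegal
(1,6): flips 1 -> legal
(1,7): flips 1 -> legal
(2,5): flips 2 -> legal
(2,7): no bracket -> illegal
(3,1): no bracket -> illegal
(3,7): flips 1 -> legal
(4,0): no bracket -> illegal
(4,1): flips 2 -> legal
(4,7): flips 1 -> legal
(5,0): no bracket -> illegal
(5,3): no bracket -> illegal
(5,4): flips 1 -> legal
(5,6): flips 1 -> legal
(5,7): flips 1 -> legal
(6,0): no bracket -> illegal
(6,1): flips 2 -> legal
(6,3): no bracket -> illegal
(7,1): no bracket -> illegal
(7,2): flips 3 -> legal
(7,3): no bracket -> illegal
B mobility = 14
-- W to move --
(1,1): flips 1 -> legal
(1,2): flips 2 -> legal
(1,3): no bracket -> illegal
(2,1): flips 2 -> legal
(2,5): flips 1 -> legal
(2,7): no bracket -> illegal
(3,1): flips 1 -> legal
(3,7): flips 3 -> legal
(4,1): flips 1 -> legal
(4,7): no bracket -> illegal
(5,3): flips 2 -> legal
(5,4): flips 2 -> legal
(5,6): flips 2 -> legal
(6,4): flips 1 -> legal
(6,5): no bracket -> illegal
(6,6): flips 2 -> legal
W mobility = 12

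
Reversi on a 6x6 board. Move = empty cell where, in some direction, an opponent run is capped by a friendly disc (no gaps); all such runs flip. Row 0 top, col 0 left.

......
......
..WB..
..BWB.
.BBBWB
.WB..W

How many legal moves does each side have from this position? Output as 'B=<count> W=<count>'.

Answer: B=5 W=6

Derivation:
-- B to move --
(1,1): no bracket -> illegal
(1,2): flips 1 -> legal
(1,3): no bracket -> illegal
(2,1): flips 1 -> legal
(2,4): flips 1 -> legal
(3,1): no bracket -> illegal
(3,5): no bracket -> illegal
(4,0): no bracket -> illegal
(5,0): flips 1 -> legal
(5,3): no bracket -> illegal
(5,4): flips 1 -> legal
B mobility = 5
-- W to move --
(1,2): no bracket -> illegal
(1,3): flips 1 -> legal
(1,4): no bracket -> illegal
(2,1): no bracket -> illegal
(2,4): flips 2 -> legal
(2,5): no bracket -> illegal
(3,0): no bracket -> illegal
(3,1): flips 2 -> legal
(3,5): flips 2 -> legal
(4,0): flips 3 -> legal
(5,0): no bracket -> illegal
(5,3): flips 2 -> legal
(5,4): no bracket -> illegal
W mobility = 6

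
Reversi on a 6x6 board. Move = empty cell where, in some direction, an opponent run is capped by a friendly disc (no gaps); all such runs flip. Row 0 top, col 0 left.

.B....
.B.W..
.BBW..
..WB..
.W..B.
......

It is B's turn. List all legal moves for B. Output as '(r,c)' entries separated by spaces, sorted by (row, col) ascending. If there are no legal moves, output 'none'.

Answer: (0,3) (0,4) (2,4) (3,1) (4,2) (4,3)

Derivation:
(0,2): no bracket -> illegal
(0,3): flips 2 -> legal
(0,4): flips 1 -> legal
(1,2): no bracket -> illegal
(1,4): no bracket -> illegal
(2,4): flips 1 -> legal
(3,0): no bracket -> illegal
(3,1): flips 1 -> legal
(3,4): no bracket -> illegal
(4,0): no bracket -> illegal
(4,2): flips 1 -> legal
(4,3): flips 1 -> legal
(5,0): no bracket -> illegal
(5,1): no bracket -> illegal
(5,2): no bracket -> illegal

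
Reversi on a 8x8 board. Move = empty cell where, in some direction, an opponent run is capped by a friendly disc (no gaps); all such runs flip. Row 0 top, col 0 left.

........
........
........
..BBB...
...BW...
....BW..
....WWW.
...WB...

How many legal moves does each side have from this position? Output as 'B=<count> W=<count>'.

Answer: B=5 W=6

Derivation:
-- B to move --
(3,5): no bracket -> illegal
(4,5): flips 1 -> legal
(4,6): no bracket -> illegal
(5,3): no bracket -> illegal
(5,6): flips 2 -> legal
(5,7): no bracket -> illegal
(6,2): no bracket -> illegal
(6,3): no bracket -> illegal
(6,7): no bracket -> illegal
(7,2): flips 1 -> legal
(7,5): no bracket -> illegal
(7,6): flips 1 -> legal
(7,7): flips 3 -> legal
B mobility = 5
-- W to move --
(2,1): flips 3 -> legal
(2,2): flips 1 -> legal
(2,3): no bracket -> illegal
(2,4): flips 1 -> legal
(2,5): no bracket -> illegal
(3,1): no bracket -> illegal
(3,5): no bracket -> illegal
(4,1): no bracket -> illegal
(4,2): flips 1 -> legal
(4,5): no bracket -> illegal
(5,2): no bracket -> illegal
(5,3): flips 1 -> legal
(6,3): no bracket -> illegal
(7,5): flips 1 -> legal
W mobility = 6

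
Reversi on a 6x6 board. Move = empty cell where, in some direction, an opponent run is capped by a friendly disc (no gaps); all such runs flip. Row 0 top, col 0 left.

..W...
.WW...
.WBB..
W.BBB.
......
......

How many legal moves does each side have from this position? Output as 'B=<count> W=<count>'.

-- B to move --
(0,0): flips 1 -> legal
(0,1): flips 1 -> legal
(0,3): no bracket -> illegal
(1,0): flips 1 -> legal
(1,3): no bracket -> illegal
(2,0): flips 1 -> legal
(3,1): no bracket -> illegal
(4,0): no bracket -> illegal
(4,1): no bracket -> illegal
B mobility = 4
-- W to move --
(1,3): no bracket -> illegal
(1,4): no bracket -> illegal
(2,4): flips 2 -> legal
(2,5): no bracket -> illegal
(3,1): no bracket -> illegal
(3,5): no bracket -> illegal
(4,1): no bracket -> illegal
(4,2): flips 2 -> legal
(4,3): flips 1 -> legal
(4,4): flips 2 -> legal
(4,5): flips 2 -> legal
W mobility = 5

Answer: B=4 W=5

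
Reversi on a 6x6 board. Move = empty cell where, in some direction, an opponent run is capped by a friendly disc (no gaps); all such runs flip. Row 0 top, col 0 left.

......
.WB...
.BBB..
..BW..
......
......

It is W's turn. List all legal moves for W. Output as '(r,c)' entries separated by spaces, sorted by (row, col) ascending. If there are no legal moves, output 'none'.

Answer: (1,3) (3,1)

Derivation:
(0,1): no bracket -> illegal
(0,2): no bracket -> illegal
(0,3): no bracket -> illegal
(1,0): no bracket -> illegal
(1,3): flips 2 -> legal
(1,4): no bracket -> illegal
(2,0): no bracket -> illegal
(2,4): no bracket -> illegal
(3,0): no bracket -> illegal
(3,1): flips 2 -> legal
(3,4): no bracket -> illegal
(4,1): no bracket -> illegal
(4,2): no bracket -> illegal
(4,3): no bracket -> illegal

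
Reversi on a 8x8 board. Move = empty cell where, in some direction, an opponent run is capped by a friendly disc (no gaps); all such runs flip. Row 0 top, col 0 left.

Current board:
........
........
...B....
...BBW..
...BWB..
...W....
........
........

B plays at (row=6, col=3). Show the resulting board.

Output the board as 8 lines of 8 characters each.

Answer: ........
........
...B....
...BBW..
...BWB..
...B....
...B....
........

Derivation:
Place B at (6,3); scan 8 dirs for brackets.
Dir NW: first cell '.' (not opp) -> no flip
Dir N: opp run (5,3) capped by B -> flip
Dir NE: first cell '.' (not opp) -> no flip
Dir W: first cell '.' (not opp) -> no flip
Dir E: first cell '.' (not opp) -> no flip
Dir SW: first cell '.' (not opp) -> no flip
Dir S: first cell '.' (not opp) -> no flip
Dir SE: first cell '.' (not opp) -> no flip
All flips: (5,3)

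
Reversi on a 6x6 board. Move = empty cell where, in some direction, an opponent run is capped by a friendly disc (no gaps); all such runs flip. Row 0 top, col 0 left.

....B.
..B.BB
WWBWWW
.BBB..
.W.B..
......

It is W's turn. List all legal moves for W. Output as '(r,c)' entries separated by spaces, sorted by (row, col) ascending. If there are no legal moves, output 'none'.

(0,1): flips 1 -> legal
(0,2): no bracket -> illegal
(0,3): flips 2 -> legal
(0,5): flips 2 -> legal
(1,1): no bracket -> illegal
(1,3): no bracket -> illegal
(3,0): no bracket -> illegal
(3,4): no bracket -> illegal
(4,0): no bracket -> illegal
(4,2): flips 2 -> legal
(4,4): no bracket -> illegal
(5,2): no bracket -> illegal
(5,3): flips 2 -> legal
(5,4): flips 2 -> legal

Answer: (0,1) (0,3) (0,5) (4,2) (5,3) (5,4)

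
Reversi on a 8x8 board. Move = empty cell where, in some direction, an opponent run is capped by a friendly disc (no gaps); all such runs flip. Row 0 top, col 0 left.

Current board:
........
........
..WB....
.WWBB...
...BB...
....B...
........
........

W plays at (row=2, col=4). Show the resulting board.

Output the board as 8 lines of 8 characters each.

Answer: ........
........
..WWW...
.WWBB...
...BB...
....B...
........
........

Derivation:
Place W at (2,4); scan 8 dirs for brackets.
Dir NW: first cell '.' (not opp) -> no flip
Dir N: first cell '.' (not opp) -> no flip
Dir NE: first cell '.' (not opp) -> no flip
Dir W: opp run (2,3) capped by W -> flip
Dir E: first cell '.' (not opp) -> no flip
Dir SW: opp run (3,3), next='.' -> no flip
Dir S: opp run (3,4) (4,4) (5,4), next='.' -> no flip
Dir SE: first cell '.' (not opp) -> no flip
All flips: (2,3)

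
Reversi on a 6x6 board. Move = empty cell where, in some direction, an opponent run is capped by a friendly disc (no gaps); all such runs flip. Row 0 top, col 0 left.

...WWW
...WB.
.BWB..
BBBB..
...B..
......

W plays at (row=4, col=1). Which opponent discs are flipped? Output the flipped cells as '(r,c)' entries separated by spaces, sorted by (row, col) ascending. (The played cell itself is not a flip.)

Answer: (1,4) (2,3) (3,2)

Derivation:
Dir NW: opp run (3,0), next=edge -> no flip
Dir N: opp run (3,1) (2,1), next='.' -> no flip
Dir NE: opp run (3,2) (2,3) (1,4) capped by W -> flip
Dir W: first cell '.' (not opp) -> no flip
Dir E: first cell '.' (not opp) -> no flip
Dir SW: first cell '.' (not opp) -> no flip
Dir S: first cell '.' (not opp) -> no flip
Dir SE: first cell '.' (not opp) -> no flip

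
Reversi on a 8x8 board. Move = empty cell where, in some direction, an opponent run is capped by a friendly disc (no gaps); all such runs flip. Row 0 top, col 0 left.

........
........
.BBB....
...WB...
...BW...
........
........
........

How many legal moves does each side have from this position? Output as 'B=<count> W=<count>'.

Answer: B=4 W=6

Derivation:
-- B to move --
(2,4): no bracket -> illegal
(3,2): flips 1 -> legal
(3,5): no bracket -> illegal
(4,2): no bracket -> illegal
(4,5): flips 1 -> legal
(5,3): no bracket -> illegal
(5,4): flips 1 -> legal
(5,5): flips 2 -> legal
B mobility = 4
-- W to move --
(1,0): no bracket -> illegal
(1,1): flips 1 -> legal
(1,2): no bracket -> illegal
(1,3): flips 1 -> legal
(1,4): no bracket -> illegal
(2,0): no bracket -> illegal
(2,4): flips 1 -> legal
(2,5): no bracket -> illegal
(3,0): no bracket -> illegal
(3,1): no bracket -> illegal
(3,2): no bracket -> illegal
(3,5): flips 1 -> legal
(4,2): flips 1 -> legal
(4,5): no bracket -> illegal
(5,2): no bracket -> illegal
(5,3): flips 1 -> legal
(5,4): no bracket -> illegal
W mobility = 6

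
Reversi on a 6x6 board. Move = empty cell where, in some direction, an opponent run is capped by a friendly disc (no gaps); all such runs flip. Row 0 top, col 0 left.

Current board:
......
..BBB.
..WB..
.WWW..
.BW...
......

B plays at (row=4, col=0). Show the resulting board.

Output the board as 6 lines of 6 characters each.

Answer: ......
..BBB.
..BB..
.BWW..
BBW...
......

Derivation:
Place B at (4,0); scan 8 dirs for brackets.
Dir NW: edge -> no flip
Dir N: first cell '.' (not opp) -> no flip
Dir NE: opp run (3,1) (2,2) capped by B -> flip
Dir W: edge -> no flip
Dir E: first cell 'B' (not opp) -> no flip
Dir SW: edge -> no flip
Dir S: first cell '.' (not opp) -> no flip
Dir SE: first cell '.' (not opp) -> no flip
All flips: (2,2) (3,1)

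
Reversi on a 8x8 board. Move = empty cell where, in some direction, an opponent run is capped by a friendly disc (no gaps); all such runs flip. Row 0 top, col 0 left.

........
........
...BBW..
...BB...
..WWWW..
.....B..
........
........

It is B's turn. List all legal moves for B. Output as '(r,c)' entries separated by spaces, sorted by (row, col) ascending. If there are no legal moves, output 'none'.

(1,4): no bracket -> illegal
(1,5): no bracket -> illegal
(1,6): flips 1 -> legal
(2,6): flips 1 -> legal
(3,1): no bracket -> illegal
(3,2): no bracket -> illegal
(3,5): flips 1 -> legal
(3,6): no bracket -> illegal
(4,1): no bracket -> illegal
(4,6): no bracket -> illegal
(5,1): flips 1 -> legal
(5,2): flips 1 -> legal
(5,3): flips 1 -> legal
(5,4): flips 1 -> legal
(5,6): flips 1 -> legal

Answer: (1,6) (2,6) (3,5) (5,1) (5,2) (5,3) (5,4) (5,6)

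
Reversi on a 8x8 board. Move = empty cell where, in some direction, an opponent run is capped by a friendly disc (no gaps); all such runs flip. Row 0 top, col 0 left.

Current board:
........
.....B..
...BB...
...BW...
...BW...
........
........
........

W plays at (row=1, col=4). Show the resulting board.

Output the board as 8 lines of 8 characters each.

Place W at (1,4); scan 8 dirs for brackets.
Dir NW: first cell '.' (not opp) -> no flip
Dir N: first cell '.' (not opp) -> no flip
Dir NE: first cell '.' (not opp) -> no flip
Dir W: first cell '.' (not opp) -> no flip
Dir E: opp run (1,5), next='.' -> no flip
Dir SW: opp run (2,3), next='.' -> no flip
Dir S: opp run (2,4) capped by W -> flip
Dir SE: first cell '.' (not opp) -> no flip
All flips: (2,4)

Answer: ........
....WB..
...BW...
...BW...
...BW...
........
........
........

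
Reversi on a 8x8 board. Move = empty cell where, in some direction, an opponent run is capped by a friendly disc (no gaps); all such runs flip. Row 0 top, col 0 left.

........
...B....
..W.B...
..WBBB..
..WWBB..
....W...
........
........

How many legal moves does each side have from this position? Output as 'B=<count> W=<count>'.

Answer: B=8 W=8

Derivation:
-- B to move --
(1,1): flips 1 -> legal
(1,2): no bracket -> illegal
(2,1): no bracket -> illegal
(2,3): no bracket -> illegal
(3,1): flips 2 -> legal
(4,1): flips 2 -> legal
(5,1): flips 1 -> legal
(5,2): flips 1 -> legal
(5,3): flips 1 -> legal
(5,5): no bracket -> illegal
(6,3): flips 1 -> legal
(6,4): flips 1 -> legal
(6,5): no bracket -> illegal
B mobility = 8
-- W to move --
(0,2): no bracket -> illegal
(0,3): no bracket -> illegal
(0,4): flips 1 -> legal
(1,2): no bracket -> illegal
(1,4): flips 3 -> legal
(1,5): flips 2 -> legal
(2,3): flips 1 -> legal
(2,5): flips 1 -> legal
(2,6): no bracket -> illegal
(3,6): flips 4 -> legal
(4,6): flips 2 -> legal
(5,3): no bracket -> illegal
(5,5): flips 2 -> legal
(5,6): no bracket -> illegal
W mobility = 8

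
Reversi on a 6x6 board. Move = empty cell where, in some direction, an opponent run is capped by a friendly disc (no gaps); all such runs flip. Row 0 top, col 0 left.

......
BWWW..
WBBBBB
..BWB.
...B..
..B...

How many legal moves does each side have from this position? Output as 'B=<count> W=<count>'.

Answer: B=9 W=8

Derivation:
-- B to move --
(0,0): flips 1 -> legal
(0,1): flips 2 -> legal
(0,2): flips 2 -> legal
(0,3): flips 2 -> legal
(0,4): flips 1 -> legal
(1,4): flips 3 -> legal
(3,0): flips 1 -> legal
(3,1): no bracket -> illegal
(4,2): flips 1 -> legal
(4,4): flips 1 -> legal
B mobility = 9
-- W to move --
(0,0): flips 1 -> legal
(0,1): no bracket -> illegal
(1,4): no bracket -> illegal
(1,5): flips 1 -> legal
(3,0): flips 1 -> legal
(3,1): flips 3 -> legal
(3,5): flips 2 -> legal
(4,1): no bracket -> illegal
(4,2): flips 2 -> legal
(4,4): no bracket -> illegal
(4,5): flips 2 -> legal
(5,1): no bracket -> illegal
(5,3): flips 1 -> legal
(5,4): no bracket -> illegal
W mobility = 8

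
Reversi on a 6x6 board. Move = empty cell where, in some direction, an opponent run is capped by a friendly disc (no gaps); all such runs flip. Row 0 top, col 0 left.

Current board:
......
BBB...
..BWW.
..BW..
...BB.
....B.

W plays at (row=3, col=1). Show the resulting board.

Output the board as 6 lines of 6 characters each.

Place W at (3,1); scan 8 dirs for brackets.
Dir NW: first cell '.' (not opp) -> no flip
Dir N: first cell '.' (not opp) -> no flip
Dir NE: opp run (2,2), next='.' -> no flip
Dir W: first cell '.' (not opp) -> no flip
Dir E: opp run (3,2) capped by W -> flip
Dir SW: first cell '.' (not opp) -> no flip
Dir S: first cell '.' (not opp) -> no flip
Dir SE: first cell '.' (not opp) -> no flip
All flips: (3,2)

Answer: ......
BBB...
..BWW.
.WWW..
...BB.
....B.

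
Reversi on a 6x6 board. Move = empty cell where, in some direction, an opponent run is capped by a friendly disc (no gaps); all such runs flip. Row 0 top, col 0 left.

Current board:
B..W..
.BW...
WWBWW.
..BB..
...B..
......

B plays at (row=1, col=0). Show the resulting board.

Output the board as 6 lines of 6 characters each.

Place B at (1,0); scan 8 dirs for brackets.
Dir NW: edge -> no flip
Dir N: first cell 'B' (not opp) -> no flip
Dir NE: first cell '.' (not opp) -> no flip
Dir W: edge -> no flip
Dir E: first cell 'B' (not opp) -> no flip
Dir SW: edge -> no flip
Dir S: opp run (2,0), next='.' -> no flip
Dir SE: opp run (2,1) capped by B -> flip
All flips: (2,1)

Answer: B..W..
BBW...
WBBWW.
..BB..
...B..
......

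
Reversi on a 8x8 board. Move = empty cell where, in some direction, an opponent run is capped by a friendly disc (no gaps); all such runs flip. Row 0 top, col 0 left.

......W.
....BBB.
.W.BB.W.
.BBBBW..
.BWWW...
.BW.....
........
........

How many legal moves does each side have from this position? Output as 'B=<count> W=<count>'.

Answer: B=12 W=10

Derivation:
-- B to move --
(0,5): no bracket -> illegal
(0,7): no bracket -> illegal
(1,0): flips 1 -> legal
(1,1): flips 1 -> legal
(1,2): no bracket -> illegal
(1,7): no bracket -> illegal
(2,0): no bracket -> illegal
(2,2): no bracket -> illegal
(2,5): no bracket -> illegal
(2,7): no bracket -> illegal
(3,0): no bracket -> illegal
(3,6): flips 2 -> legal
(3,7): flips 1 -> legal
(4,5): flips 3 -> legal
(4,6): flips 1 -> legal
(5,3): flips 3 -> legal
(5,4): flips 2 -> legal
(5,5): flips 1 -> legal
(6,1): flips 2 -> legal
(6,2): flips 2 -> legal
(6,3): flips 1 -> legal
B mobility = 12
-- W to move --
(0,3): no bracket -> illegal
(0,4): flips 4 -> legal
(0,5): no bracket -> illegal
(0,7): no bracket -> illegal
(1,2): no bracket -> illegal
(1,3): flips 3 -> legal
(1,7): no bracket -> illegal
(2,0): flips 1 -> legal
(2,2): flips 2 -> legal
(2,5): flips 1 -> legal
(2,7): no bracket -> illegal
(3,0): flips 5 -> legal
(4,0): flips 1 -> legal
(4,5): no bracket -> illegal
(5,0): flips 1 -> legal
(6,0): flips 1 -> legal
(6,1): flips 3 -> legal
(6,2): no bracket -> illegal
W mobility = 10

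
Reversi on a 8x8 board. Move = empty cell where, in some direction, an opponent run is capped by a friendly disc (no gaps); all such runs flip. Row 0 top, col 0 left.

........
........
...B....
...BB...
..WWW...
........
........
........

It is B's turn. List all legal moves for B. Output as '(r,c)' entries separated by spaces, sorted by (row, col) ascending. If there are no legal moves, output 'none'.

Answer: (5,1) (5,2) (5,3) (5,4) (5,5)

Derivation:
(3,1): no bracket -> illegal
(3,2): no bracket -> illegal
(3,5): no bracket -> illegal
(4,1): no bracket -> illegal
(4,5): no bracket -> illegal
(5,1): flips 1 -> legal
(5,2): flips 1 -> legal
(5,3): flips 1 -> legal
(5,4): flips 1 -> legal
(5,5): flips 1 -> legal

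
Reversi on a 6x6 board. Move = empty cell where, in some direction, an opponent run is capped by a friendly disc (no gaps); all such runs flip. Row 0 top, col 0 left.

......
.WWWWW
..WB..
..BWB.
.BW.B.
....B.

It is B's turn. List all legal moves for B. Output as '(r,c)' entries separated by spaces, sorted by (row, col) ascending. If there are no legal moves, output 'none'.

(0,0): flips 3 -> legal
(0,1): flips 1 -> legal
(0,2): flips 2 -> legal
(0,3): flips 1 -> legal
(0,4): no bracket -> illegal
(0,5): flips 1 -> legal
(1,0): no bracket -> illegal
(2,0): no bracket -> illegal
(2,1): flips 1 -> legal
(2,4): no bracket -> illegal
(2,5): no bracket -> illegal
(3,1): no bracket -> illegal
(4,3): flips 2 -> legal
(5,1): no bracket -> illegal
(5,2): flips 1 -> legal
(5,3): no bracket -> illegal

Answer: (0,0) (0,1) (0,2) (0,3) (0,5) (2,1) (4,3) (5,2)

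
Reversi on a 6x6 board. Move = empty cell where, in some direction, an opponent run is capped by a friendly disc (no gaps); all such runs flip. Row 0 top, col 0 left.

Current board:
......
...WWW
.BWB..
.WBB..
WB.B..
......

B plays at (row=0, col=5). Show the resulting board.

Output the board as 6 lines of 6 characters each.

Place B at (0,5); scan 8 dirs for brackets.
Dir NW: edge -> no flip
Dir N: edge -> no flip
Dir NE: edge -> no flip
Dir W: first cell '.' (not opp) -> no flip
Dir E: edge -> no flip
Dir SW: opp run (1,4) capped by B -> flip
Dir S: opp run (1,5), next='.' -> no flip
Dir SE: edge -> no flip
All flips: (1,4)

Answer: .....B
...WBW
.BWB..
.WBB..
WB.B..
......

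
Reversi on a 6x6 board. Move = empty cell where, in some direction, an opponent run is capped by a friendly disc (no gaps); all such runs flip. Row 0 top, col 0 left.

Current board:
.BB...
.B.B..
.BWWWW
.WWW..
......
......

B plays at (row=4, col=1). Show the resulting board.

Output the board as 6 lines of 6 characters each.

Answer: .BB...
.B.B..
.BWWWW
.BWW..
.B....
......

Derivation:
Place B at (4,1); scan 8 dirs for brackets.
Dir NW: first cell '.' (not opp) -> no flip
Dir N: opp run (3,1) capped by B -> flip
Dir NE: opp run (3,2) (2,3), next='.' -> no flip
Dir W: first cell '.' (not opp) -> no flip
Dir E: first cell '.' (not opp) -> no flip
Dir SW: first cell '.' (not opp) -> no flip
Dir S: first cell '.' (not opp) -> no flip
Dir SE: first cell '.' (not opp) -> no flip
All flips: (3,1)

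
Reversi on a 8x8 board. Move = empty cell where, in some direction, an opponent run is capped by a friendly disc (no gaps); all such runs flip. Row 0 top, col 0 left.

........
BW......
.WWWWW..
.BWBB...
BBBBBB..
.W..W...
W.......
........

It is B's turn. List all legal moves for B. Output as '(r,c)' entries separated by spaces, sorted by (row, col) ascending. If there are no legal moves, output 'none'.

Answer: (0,0) (0,1) (1,2) (1,3) (1,4) (1,5) (1,6) (6,1) (6,2) (6,3) (6,4) (6,5)

Derivation:
(0,0): flips 2 -> legal
(0,1): flips 2 -> legal
(0,2): no bracket -> illegal
(1,2): flips 4 -> legal
(1,3): flips 2 -> legal
(1,4): flips 3 -> legal
(1,5): flips 1 -> legal
(1,6): flips 1 -> legal
(2,0): no bracket -> illegal
(2,6): no bracket -> illegal
(3,0): no bracket -> illegal
(3,5): no bracket -> illegal
(3,6): no bracket -> illegal
(5,0): no bracket -> illegal
(5,2): no bracket -> illegal
(5,3): no bracket -> illegal
(5,5): no bracket -> illegal
(6,1): flips 1 -> legal
(6,2): flips 1 -> legal
(6,3): flips 1 -> legal
(6,4): flips 1 -> legal
(6,5): flips 1 -> legal
(7,0): no bracket -> illegal
(7,1): no bracket -> illegal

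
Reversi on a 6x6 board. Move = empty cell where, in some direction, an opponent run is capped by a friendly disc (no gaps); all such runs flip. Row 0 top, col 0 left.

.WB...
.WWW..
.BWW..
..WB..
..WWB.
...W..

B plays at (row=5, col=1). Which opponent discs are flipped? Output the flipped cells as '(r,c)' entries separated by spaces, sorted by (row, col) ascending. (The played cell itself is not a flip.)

Dir NW: first cell '.' (not opp) -> no flip
Dir N: first cell '.' (not opp) -> no flip
Dir NE: opp run (4,2) capped by B -> flip
Dir W: first cell '.' (not opp) -> no flip
Dir E: first cell '.' (not opp) -> no flip
Dir SW: edge -> no flip
Dir S: edge -> no flip
Dir SE: edge -> no flip

Answer: (4,2)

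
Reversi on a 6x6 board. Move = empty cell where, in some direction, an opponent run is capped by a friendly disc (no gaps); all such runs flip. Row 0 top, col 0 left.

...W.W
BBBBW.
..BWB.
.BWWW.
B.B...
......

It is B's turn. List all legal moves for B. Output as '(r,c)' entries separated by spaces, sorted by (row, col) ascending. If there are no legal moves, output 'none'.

Answer: (0,4) (1,5) (3,5) (4,3) (4,4) (4,5)

Derivation:
(0,2): no bracket -> illegal
(0,4): flips 1 -> legal
(1,5): flips 1 -> legal
(2,1): no bracket -> illegal
(2,5): no bracket -> illegal
(3,5): flips 3 -> legal
(4,1): no bracket -> illegal
(4,3): flips 2 -> legal
(4,4): flips 2 -> legal
(4,5): flips 2 -> legal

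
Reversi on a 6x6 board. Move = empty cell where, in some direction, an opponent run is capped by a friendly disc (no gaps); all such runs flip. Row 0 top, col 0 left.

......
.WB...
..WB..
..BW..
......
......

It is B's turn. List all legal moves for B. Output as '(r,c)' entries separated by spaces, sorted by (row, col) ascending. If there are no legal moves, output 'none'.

(0,0): no bracket -> illegal
(0,1): no bracket -> illegal
(0,2): no bracket -> illegal
(1,0): flips 1 -> legal
(1,3): no bracket -> illegal
(2,0): no bracket -> illegal
(2,1): flips 1 -> legal
(2,4): no bracket -> illegal
(3,1): no bracket -> illegal
(3,4): flips 1 -> legal
(4,2): no bracket -> illegal
(4,3): flips 1 -> legal
(4,4): no bracket -> illegal

Answer: (1,0) (2,1) (3,4) (4,3)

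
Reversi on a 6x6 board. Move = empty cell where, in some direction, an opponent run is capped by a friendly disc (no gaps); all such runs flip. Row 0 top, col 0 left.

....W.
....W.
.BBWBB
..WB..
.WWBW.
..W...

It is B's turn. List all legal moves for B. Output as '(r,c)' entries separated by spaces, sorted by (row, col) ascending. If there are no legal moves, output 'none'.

Answer: (0,3) (1,3) (3,1) (4,0) (4,5) (5,1) (5,5)

Derivation:
(0,3): flips 1 -> legal
(0,5): no bracket -> illegal
(1,2): no bracket -> illegal
(1,3): flips 1 -> legal
(1,5): no bracket -> illegal
(3,0): no bracket -> illegal
(3,1): flips 1 -> legal
(3,4): no bracket -> illegal
(3,5): no bracket -> illegal
(4,0): flips 2 -> legal
(4,5): flips 1 -> legal
(5,0): no bracket -> illegal
(5,1): flips 1 -> legal
(5,3): no bracket -> illegal
(5,4): no bracket -> illegal
(5,5): flips 1 -> legal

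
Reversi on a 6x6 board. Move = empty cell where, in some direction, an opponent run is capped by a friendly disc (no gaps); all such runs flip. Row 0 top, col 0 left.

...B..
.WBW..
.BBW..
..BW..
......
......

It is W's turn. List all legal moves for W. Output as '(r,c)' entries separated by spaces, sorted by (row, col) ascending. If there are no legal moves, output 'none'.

Answer: (0,1) (2,0) (3,1) (4,1)

Derivation:
(0,1): flips 1 -> legal
(0,2): no bracket -> illegal
(0,4): no bracket -> illegal
(1,0): no bracket -> illegal
(1,4): no bracket -> illegal
(2,0): flips 2 -> legal
(3,0): no bracket -> illegal
(3,1): flips 3 -> legal
(4,1): flips 1 -> legal
(4,2): no bracket -> illegal
(4,3): no bracket -> illegal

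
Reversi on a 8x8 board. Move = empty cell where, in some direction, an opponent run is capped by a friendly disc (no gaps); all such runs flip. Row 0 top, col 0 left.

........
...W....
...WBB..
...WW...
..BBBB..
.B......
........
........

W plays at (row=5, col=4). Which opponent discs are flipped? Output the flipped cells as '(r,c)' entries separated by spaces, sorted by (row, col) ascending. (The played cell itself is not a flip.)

Dir NW: opp run (4,3), next='.' -> no flip
Dir N: opp run (4,4) capped by W -> flip
Dir NE: opp run (4,5), next='.' -> no flip
Dir W: first cell '.' (not opp) -> no flip
Dir E: first cell '.' (not opp) -> no flip
Dir SW: first cell '.' (not opp) -> no flip
Dir S: first cell '.' (not opp) -> no flip
Dir SE: first cell '.' (not opp) -> no flip

Answer: (4,4)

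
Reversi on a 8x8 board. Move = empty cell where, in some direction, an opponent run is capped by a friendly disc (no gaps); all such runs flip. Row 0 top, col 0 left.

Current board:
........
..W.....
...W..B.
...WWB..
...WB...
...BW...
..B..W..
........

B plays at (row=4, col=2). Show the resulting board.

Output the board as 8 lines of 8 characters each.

Place B at (4,2); scan 8 dirs for brackets.
Dir NW: first cell '.' (not opp) -> no flip
Dir N: first cell '.' (not opp) -> no flip
Dir NE: opp run (3,3), next='.' -> no flip
Dir W: first cell '.' (not opp) -> no flip
Dir E: opp run (4,3) capped by B -> flip
Dir SW: first cell '.' (not opp) -> no flip
Dir S: first cell '.' (not opp) -> no flip
Dir SE: first cell 'B' (not opp) -> no flip
All flips: (4,3)

Answer: ........
..W.....
...W..B.
...WWB..
..BBB...
...BW...
..B..W..
........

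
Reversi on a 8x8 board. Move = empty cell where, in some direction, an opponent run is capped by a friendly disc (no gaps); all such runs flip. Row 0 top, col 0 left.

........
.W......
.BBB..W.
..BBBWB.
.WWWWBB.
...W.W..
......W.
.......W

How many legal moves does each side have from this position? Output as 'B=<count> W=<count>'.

-- B to move --
(0,0): flips 1 -> legal
(0,1): flips 1 -> legal
(0,2): no bracket -> illegal
(1,0): no bracket -> illegal
(1,2): no bracket -> illegal
(1,5): no bracket -> illegal
(1,6): flips 1 -> legal
(1,7): no bracket -> illegal
(2,0): no bracket -> illegal
(2,4): flips 1 -> legal
(2,5): flips 1 -> legal
(2,7): no bracket -> illegal
(3,0): no bracket -> illegal
(3,1): no bracket -> illegal
(3,7): no bracket -> illegal
(4,0): flips 4 -> legal
(5,0): flips 1 -> legal
(5,1): flips 1 -> legal
(5,2): flips 2 -> legal
(5,4): flips 2 -> legal
(5,6): no bracket -> illegal
(5,7): no bracket -> illegal
(6,2): no bracket -> illegal
(6,3): flips 2 -> legal
(6,4): flips 1 -> legal
(6,5): flips 1 -> legal
(6,7): no bracket -> illegal
(7,5): no bracket -> illegal
(7,6): no bracket -> illegal
B mobility = 13
-- W to move --
(1,0): flips 2 -> legal
(1,2): flips 2 -> legal
(1,3): flips 2 -> legal
(1,4): flips 2 -> legal
(2,0): no bracket -> illegal
(2,4): flips 2 -> legal
(2,5): flips 1 -> legal
(2,7): no bracket -> illegal
(3,0): no bracket -> illegal
(3,1): flips 4 -> legal
(3,7): flips 2 -> legal
(4,7): flips 2 -> legal
(5,4): no bracket -> illegal
(5,6): flips 2 -> legal
(5,7): flips 1 -> legal
W mobility = 11

Answer: B=13 W=11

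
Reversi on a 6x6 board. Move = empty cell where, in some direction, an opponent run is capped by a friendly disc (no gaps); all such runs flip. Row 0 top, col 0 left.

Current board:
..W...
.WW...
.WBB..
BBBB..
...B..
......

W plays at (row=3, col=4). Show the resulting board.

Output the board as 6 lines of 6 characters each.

Answer: ..W...
.WW...
.WBW..
BBBBW.
...B..
......

Derivation:
Place W at (3,4); scan 8 dirs for brackets.
Dir NW: opp run (2,3) capped by W -> flip
Dir N: first cell '.' (not opp) -> no flip
Dir NE: first cell '.' (not opp) -> no flip
Dir W: opp run (3,3) (3,2) (3,1) (3,0), next=edge -> no flip
Dir E: first cell '.' (not opp) -> no flip
Dir SW: opp run (4,3), next='.' -> no flip
Dir S: first cell '.' (not opp) -> no flip
Dir SE: first cell '.' (not opp) -> no flip
All flips: (2,3)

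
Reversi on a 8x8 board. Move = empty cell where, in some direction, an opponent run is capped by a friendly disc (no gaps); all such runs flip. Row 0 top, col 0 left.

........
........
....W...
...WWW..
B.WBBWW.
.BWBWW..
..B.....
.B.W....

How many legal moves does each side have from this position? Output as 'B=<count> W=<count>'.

-- B to move --
(1,3): no bracket -> illegal
(1,4): flips 2 -> legal
(1,5): flips 3 -> legal
(2,2): flips 1 -> legal
(2,3): flips 1 -> legal
(2,5): flips 1 -> legal
(2,6): flips 1 -> legal
(3,1): flips 1 -> legal
(3,2): flips 2 -> legal
(3,6): no bracket -> illegal
(3,7): no bracket -> illegal
(4,1): flips 1 -> legal
(4,7): flips 2 -> legal
(5,6): flips 2 -> legal
(5,7): no bracket -> illegal
(6,1): flips 1 -> legal
(6,3): no bracket -> illegal
(6,4): flips 1 -> legal
(6,5): flips 1 -> legal
(6,6): flips 1 -> legal
(7,2): no bracket -> illegal
(7,4): no bracket -> illegal
B mobility = 15
-- W to move --
(3,0): no bracket -> illegal
(3,1): no bracket -> illegal
(3,2): flips 1 -> legal
(4,1): no bracket -> illegal
(5,0): flips 1 -> legal
(6,0): flips 1 -> legal
(6,1): no bracket -> illegal
(6,3): flips 2 -> legal
(6,4): flips 1 -> legal
(7,0): no bracket -> illegal
(7,2): flips 1 -> legal
W mobility = 6

Answer: B=15 W=6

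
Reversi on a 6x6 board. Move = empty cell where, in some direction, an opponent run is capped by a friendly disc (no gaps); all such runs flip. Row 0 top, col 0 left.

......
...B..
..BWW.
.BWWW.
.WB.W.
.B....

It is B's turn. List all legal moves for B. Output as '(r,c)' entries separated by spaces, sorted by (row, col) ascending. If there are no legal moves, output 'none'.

Answer: (1,5) (2,5) (3,5) (4,0) (4,3) (5,5)

Derivation:
(1,2): no bracket -> illegal
(1,4): no bracket -> illegal
(1,5): flips 2 -> legal
(2,1): no bracket -> illegal
(2,5): flips 2 -> legal
(3,0): no bracket -> illegal
(3,5): flips 4 -> legal
(4,0): flips 1 -> legal
(4,3): flips 2 -> legal
(4,5): no bracket -> illegal
(5,0): no bracket -> illegal
(5,2): no bracket -> illegal
(5,3): no bracket -> illegal
(5,4): no bracket -> illegal
(5,5): flips 2 -> legal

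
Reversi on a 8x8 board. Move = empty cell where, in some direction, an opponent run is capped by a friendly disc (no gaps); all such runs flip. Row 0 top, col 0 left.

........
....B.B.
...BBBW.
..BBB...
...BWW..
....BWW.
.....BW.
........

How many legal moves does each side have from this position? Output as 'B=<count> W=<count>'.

Answer: B=8 W=10

Derivation:
-- B to move --
(1,5): no bracket -> illegal
(1,7): no bracket -> illegal
(2,7): flips 1 -> legal
(3,5): flips 2 -> legal
(3,6): flips 2 -> legal
(3,7): no bracket -> illegal
(4,6): flips 2 -> legal
(4,7): flips 1 -> legal
(5,3): no bracket -> illegal
(5,7): flips 2 -> legal
(6,4): no bracket -> illegal
(6,7): flips 3 -> legal
(7,5): no bracket -> illegal
(7,6): no bracket -> illegal
(7,7): flips 3 -> legal
B mobility = 8
-- W to move --
(0,3): no bracket -> illegal
(0,4): flips 3 -> legal
(0,5): no bracket -> illegal
(0,6): flips 1 -> legal
(0,7): no bracket -> illegal
(1,2): flips 2 -> legal
(1,3): no bracket -> illegal
(1,5): no bracket -> illegal
(1,7): no bracket -> illegal
(2,1): no bracket -> illegal
(2,2): flips 4 -> legal
(2,7): no bracket -> illegal
(3,1): no bracket -> illegal
(3,5): no bracket -> illegal
(3,6): no bracket -> illegal
(4,1): no bracket -> illegal
(4,2): flips 1 -> legal
(5,2): no bracket -> illegal
(5,3): flips 1 -> legal
(6,3): flips 1 -> legal
(6,4): flips 2 -> legal
(7,4): flips 1 -> legal
(7,5): flips 1 -> legal
(7,6): no bracket -> illegal
W mobility = 10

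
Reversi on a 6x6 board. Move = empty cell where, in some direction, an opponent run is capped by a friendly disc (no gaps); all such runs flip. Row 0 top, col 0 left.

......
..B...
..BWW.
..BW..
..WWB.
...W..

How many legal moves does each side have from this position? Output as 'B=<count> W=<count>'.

-- B to move --
(1,3): no bracket -> illegal
(1,4): flips 1 -> legal
(1,5): no bracket -> illegal
(2,5): flips 2 -> legal
(3,1): no bracket -> illegal
(3,4): flips 2 -> legal
(3,5): no bracket -> illegal
(4,1): flips 2 -> legal
(5,1): no bracket -> illegal
(5,2): flips 1 -> legal
(5,4): flips 1 -> legal
B mobility = 6
-- W to move --
(0,1): flips 1 -> legal
(0,2): flips 3 -> legal
(0,3): no bracket -> illegal
(1,1): flips 1 -> legal
(1,3): no bracket -> illegal
(2,1): flips 2 -> legal
(3,1): flips 1 -> legal
(3,4): no bracket -> illegal
(3,5): flips 1 -> legal
(4,1): flips 1 -> legal
(4,5): flips 1 -> legal
(5,4): no bracket -> illegal
(5,5): flips 1 -> legal
W mobility = 9

Answer: B=6 W=9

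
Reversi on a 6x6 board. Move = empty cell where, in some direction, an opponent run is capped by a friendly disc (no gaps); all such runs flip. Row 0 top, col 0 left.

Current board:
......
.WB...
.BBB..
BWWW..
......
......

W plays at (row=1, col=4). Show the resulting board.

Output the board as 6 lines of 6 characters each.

Answer: ......
.WB.W.
.BBW..
BWWW..
......
......

Derivation:
Place W at (1,4); scan 8 dirs for brackets.
Dir NW: first cell '.' (not opp) -> no flip
Dir N: first cell '.' (not opp) -> no flip
Dir NE: first cell '.' (not opp) -> no flip
Dir W: first cell '.' (not opp) -> no flip
Dir E: first cell '.' (not opp) -> no flip
Dir SW: opp run (2,3) capped by W -> flip
Dir S: first cell '.' (not opp) -> no flip
Dir SE: first cell '.' (not opp) -> no flip
All flips: (2,3)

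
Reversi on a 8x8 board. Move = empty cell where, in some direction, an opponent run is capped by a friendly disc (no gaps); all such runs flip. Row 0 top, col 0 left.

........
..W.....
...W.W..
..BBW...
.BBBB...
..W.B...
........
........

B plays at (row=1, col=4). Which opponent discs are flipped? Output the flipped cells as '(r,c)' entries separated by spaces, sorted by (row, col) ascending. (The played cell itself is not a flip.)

Dir NW: first cell '.' (not opp) -> no flip
Dir N: first cell '.' (not opp) -> no flip
Dir NE: first cell '.' (not opp) -> no flip
Dir W: first cell '.' (not opp) -> no flip
Dir E: first cell '.' (not opp) -> no flip
Dir SW: opp run (2,3) capped by B -> flip
Dir S: first cell '.' (not opp) -> no flip
Dir SE: opp run (2,5), next='.' -> no flip

Answer: (2,3)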